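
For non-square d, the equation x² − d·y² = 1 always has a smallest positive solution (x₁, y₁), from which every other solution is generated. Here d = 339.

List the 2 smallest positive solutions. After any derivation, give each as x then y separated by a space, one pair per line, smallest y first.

97970 5321
19196241799 1042596740

√339 = [18; 2,2,2,1,17,1,2,2,2,36, …], period ℓ=10 (even) → k=9
k=0  a_k=18  p_k/q_k = 18/1
k=1  a_k=2  p_k/q_k = 37/2
…
k=3  a_k=2  p_k/q_k = 221/12
k=4  a_k=1  p_k/q_k = 313/17
k=5  a_k=17  p_k/q_k = 5542/301
k=6  a_k=1  p_k/q_k = 5855/318
k=7  a_k=2  p_k/q_k = 17252/937
k=8  a_k=2  p_k/q_k = 40359/2192
k=9  a_k=2  p_k/q_k = 97970/5321
→ (97970, 5321).  Check: 97970²=9598120900, 339·5321²=9598120899, difference 1.
(97970+5321√339)^2 = 19196241799 + 1042596740√339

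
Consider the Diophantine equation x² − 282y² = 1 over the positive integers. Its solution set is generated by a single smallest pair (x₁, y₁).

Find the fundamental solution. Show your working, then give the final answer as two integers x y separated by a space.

[16; 1,3,1,4,1,3,1,32] for √282; ℓ=8 ⇒ convergent index 7
step 0: (16, 1)  from 16·(1,0) + (0,1)
…
step 3: (84, 5)  from 1·(67,4) + (17,1)
step 4: (403, 24)  from 4·(84,5) + (67,4)
…
step 6: (1864, 111)  from 3·(487,29) + (403,24)
step 7: (2351, 140)  from 1·(1864,111) + (487,29)
→ (2351, 140).  Check: 2351²=5527201, 282·140²=5527200, difference 1.

2351 140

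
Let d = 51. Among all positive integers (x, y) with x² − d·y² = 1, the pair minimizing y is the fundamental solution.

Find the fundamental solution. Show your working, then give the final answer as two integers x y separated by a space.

50 7

√51 = [7; 7,14, …], period ℓ=2 (even) → k=1
i=0: a=7 ⇒ p=7, q=1
i=1: a=7 ⇒ p=50, q=7
(x₁, y₁) = (50, 7);  50² − 51·7² = 1 ✓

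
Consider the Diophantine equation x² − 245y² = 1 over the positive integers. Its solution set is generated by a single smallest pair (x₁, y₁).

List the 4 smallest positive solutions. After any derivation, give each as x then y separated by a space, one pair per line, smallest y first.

51841 3312
5374978561 343394784
557288527109761 35603857991376
57780789062419261441 3691479203918451648

√245 = [15; 1,1,1,7,6,7,1,1,1,30, …], period ℓ=10 (even) → k=9
i=0: a=15 ⇒ p=15, q=1
…
i=2: a=1 ⇒ p=31, q=2
i=3: a=1 ⇒ p=47, q=3
i=4: a=7 ⇒ p=360, q=23
…
i=6: a=7 ⇒ p=15809, q=1010
i=7: a=1 ⇒ p=18016, q=1151
i=8: a=1 ⇒ p=33825, q=2161
i=9: a=1 ⇒ p=51841, q=3312
→ (51841, 3312).  Check: 51841²=2687489281, 245·3312²=2687489280, difference 1.
n=2: (51841,3312)∘(51841,3312) = (51841·51841+245·3312·3312, 51841·3312+3312·51841) = (5374978561,343394784)
n=3: (5374978561,343394784)∘(51841,3312) = (51841·5374978561+245·3312·343394784, 51841·343394784+3312·5374978561) = (557288527109761,35603857991376)
n=4: (557288527109761,35603857991376)∘(51841,3312) = (51841·557288527109761+245·3312·35603857991376, 51841·35603857991376+3312·557288527109761) = (57780789062419261441,3691479203918451648)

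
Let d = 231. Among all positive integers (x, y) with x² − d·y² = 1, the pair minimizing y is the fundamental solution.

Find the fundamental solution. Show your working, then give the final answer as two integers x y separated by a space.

76 5

[15; 5,30] for √231; ℓ=2 ⇒ convergent index 1
step 0: (15, 1)  from 15·(1,0) + (0,1)
step 1: (76, 5)  from 5·(15,1) + (1,0)
(x₁, y₁) = (76, 5);  76² − 231·5² = 1 ✓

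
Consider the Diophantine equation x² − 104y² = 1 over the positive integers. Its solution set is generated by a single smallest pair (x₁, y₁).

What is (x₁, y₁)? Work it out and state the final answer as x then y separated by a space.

√104 → a₀=10, period (5,20); ℓ=2 even so k=1
k=0  a_k=10  p_k/q_k = 10/1
k=1  a_k=5  p_k/q_k = 51/5
(x₁, y₁) = (51, 5);  51² − 104·5² = 1 ✓

51 5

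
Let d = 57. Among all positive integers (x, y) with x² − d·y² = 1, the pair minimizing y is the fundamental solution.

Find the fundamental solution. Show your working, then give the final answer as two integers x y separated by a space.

151 20

d=57: √d = [7; 1,1,4,1,1,14] (ℓ=6, even), read p_5/q_5
k=0  a_k=7  p_k/q_k = 7/1
k=1  a_k=1  p_k/q_k = 8/1
…
k=3  a_k=4  p_k/q_k = 68/9
k=4  a_k=1  p_k/q_k = 83/11
k=5  a_k=1  p_k/q_k = 151/20
→ (151, 20).  Check: 151²=22801, 57·20²=22800, difference 1.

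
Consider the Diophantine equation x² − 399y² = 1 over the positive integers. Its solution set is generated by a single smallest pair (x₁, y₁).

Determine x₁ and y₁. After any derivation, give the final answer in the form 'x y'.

√399 → a₀=19, period (1,38); ℓ=2 even so k=1
step 0: (19, 1)  from 19·(1,0) + (0,1)
step 1: (20, 1)  from 1·(19,1) + (1,0)
(x₁, y₁) = (20, 1);  20² − 399·1² = 1 ✓

20 1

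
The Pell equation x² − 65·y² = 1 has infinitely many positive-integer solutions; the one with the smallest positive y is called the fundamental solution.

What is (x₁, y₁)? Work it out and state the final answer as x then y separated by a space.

[8; 16] for √65; ℓ=1 ⇒ convergent index 1
a_0=8:  p_0=8·1+0=8,  q_0=8·0+1=1
a_1=16:  p_1=16·8+1=129,  q_1=16·1+0=16
(x₁, y₁) = (129, 16);  129² − 65·16² = 1 ✓

129 16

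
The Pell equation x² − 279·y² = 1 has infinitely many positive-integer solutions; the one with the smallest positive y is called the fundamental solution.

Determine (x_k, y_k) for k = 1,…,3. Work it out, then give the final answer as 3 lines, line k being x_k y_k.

d=279: √d = [16; 1,2,2,1,2,2,1,32] (ℓ=8, even), read p_7/q_7
a_0=16:  p_0=16·1+0=16,  q_0=16·0+1=1
a_1=1:  p_1=1·16+1=17,  q_1=1·1+0=1
…
a_3=2:  p_3=2·50+17=117,  q_3=2·3+1=7
a_4=1:  p_4=1·117+50=167,  q_4=1·7+3=10
a_5=2:  p_5=2·167+117=451,  q_5=2·10+7=27
a_6=2:  p_6=2·451+167=1069,  q_6=2·27+10=64
a_7=1:  p_7=1·1069+451=1520,  q_7=1·64+27=91
→ (1520, 91).  Check: 1520²=2310400, 279·91²=2310399, difference 1.
k=2:  x_2 = 1520·1520+279·91·91 = 4620799,  y_2 = 1520·91+91·1520 = 276640
k=3:  x_3 = 1520·4620799+279·91·276640 = 14047227440,  y_3 = 1520·276640+91·4620799 = 840985509

1520 91
4620799 276640
14047227440 840985509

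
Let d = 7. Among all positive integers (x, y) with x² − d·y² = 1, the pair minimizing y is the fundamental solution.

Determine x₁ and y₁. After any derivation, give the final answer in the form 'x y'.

8 3

√7 → a₀=2, period (1,1,1,4); ℓ=4 even so k=3
k=0  a_k=2  p_k/q_k = 2/1
…
k=2  a_k=1  p_k/q_k = 5/2
k=3  a_k=1  p_k/q_k = 8/3
(x₁, y₁) = (8, 3);  8² − 7·3² = 1 ✓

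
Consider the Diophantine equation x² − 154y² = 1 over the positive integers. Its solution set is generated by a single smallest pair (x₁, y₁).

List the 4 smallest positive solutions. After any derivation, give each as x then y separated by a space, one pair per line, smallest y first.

d=154: √d = [12; 2,2,3,1,2,1,3,2,2,24] (ℓ=10, even), read p_9/q_9
i=0: a=12 ⇒ p=12, q=1
…
i=2: a=2 ⇒ p=62, q=5
…
i=4: a=1 ⇒ p=273, q=22
i=5: a=2 ⇒ p=757, q=61
…
i=7: a=3 ⇒ p=3847, q=310
i=8: a=2 ⇒ p=8724, q=703
i=9: a=2 ⇒ p=21295, q=1716
(x₁, y₁) = (21295, 1716);  21295² − 154·1716² = 1 ✓
k=2:  x_2 = 21295·21295+154·1716·1716 = 906954049,  y_2 = 21295·1716+1716·21295 = 73084440
k=3:  x_3 = 21295·906954049+154·1716·73084440 = 38627172925615,  y_3 = 21295·73084440+1716·906954049 = 3112666297884
k=4:  x_4 = 21295·38627172925615+154·1716·3112666297884 = 1645131293994988801,  y_4 = 21295·3112666297884+1716·38627172925615 = 132568457553795120

21295 1716
906954049 73084440
38627172925615 3112666297884
1645131293994988801 132568457553795120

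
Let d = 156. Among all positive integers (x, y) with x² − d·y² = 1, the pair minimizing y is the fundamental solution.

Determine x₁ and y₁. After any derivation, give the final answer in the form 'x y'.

d=156: √d = [12; 2,24] (ℓ=2, even), read p_1/q_1
k=0  a_k=12  p_k/q_k = 12/1
k=1  a_k=2  p_k/q_k = 25/2
(x₁, y₁) = (25, 2);  25² − 156·2² = 1 ✓

25 2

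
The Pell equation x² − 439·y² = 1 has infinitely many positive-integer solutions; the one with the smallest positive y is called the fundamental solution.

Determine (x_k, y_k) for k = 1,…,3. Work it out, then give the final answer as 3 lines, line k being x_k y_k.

440 21
387199 18480
340734680 16262379

√439 = [20; 1,19,1,40, …], period ℓ=4 (even) → k=3
k=0  a_k=20  p_k/q_k = 20/1
…
k=2  a_k=19  p_k/q_k = 419/20
k=3  a_k=1  p_k/q_k = 440/21
fundamental: x₁=440, y₁=21  (since 193600 − 439·441 = 1)
(x_2, y_2) = (440·440 + 439·21·21, 440·21 + 21·440) = (387199, 18480)
(x_3, y_3) = (440·387199 + 439·21·18480, 440·18480 + 21·387199) = (340734680, 16262379)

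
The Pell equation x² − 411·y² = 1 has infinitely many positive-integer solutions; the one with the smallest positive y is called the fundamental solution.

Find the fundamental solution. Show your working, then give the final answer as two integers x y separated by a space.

[20; 3,1,1,1,19,1,1,1,3,40] for √411; ℓ=10 ⇒ convergent index 9
a_0=20:  p_0=20·1+0=20,  q_0=20·0+1=1
a_1=3:  p_1=3·20+1=61,  q_1=3·1+0=3
a_2=1:  p_2=1·61+20=81,  q_2=1·3+1=4
a_3=1:  p_3=1·81+61=142,  q_3=1·4+3=7
…
a_5=19:  p_5=19·223+142=4379,  q_5=19·11+7=216
a_6=1:  p_6=1·4379+223=4602,  q_6=1·216+11=227
…
a_8=1:  p_8=1·8981+4602=13583,  q_8=1·443+227=670
a_9=3:  p_9=3·13583+8981=49730,  q_9=3·670+443=2453
→ (49730, 2453).  Check: 49730²=2473072900, 411·2453²=2473072899, difference 1.

49730 2453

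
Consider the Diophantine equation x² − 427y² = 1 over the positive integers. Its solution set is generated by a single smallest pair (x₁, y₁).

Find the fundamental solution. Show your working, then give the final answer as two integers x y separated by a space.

√427 = [20; 1,1,1,40, …], period ℓ=4 (even) → k=3
i=0: a=20 ⇒ p=20, q=1
…
i=2: a=1 ⇒ p=41, q=2
i=3: a=1 ⇒ p=62, q=3
fundamental: x₁=62, y₁=3  (since 3844 − 427·9 = 1)

62 3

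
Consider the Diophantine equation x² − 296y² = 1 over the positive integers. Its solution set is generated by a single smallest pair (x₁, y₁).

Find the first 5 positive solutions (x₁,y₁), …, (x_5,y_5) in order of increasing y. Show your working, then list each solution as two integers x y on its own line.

3699 215
27365201 1590570
202447753299 11767036645
1497708451540801 87052535509140
11080046922051092499 644014645929581075

√296 = [17; 4,1,7,1,4,34, …], period ℓ=6 (even) → k=5
k=0  a_k=17  p_k/q_k = 17/1
…
k=2  a_k=1  p_k/q_k = 86/5
k=3  a_k=7  p_k/q_k = 671/39
k=4  a_k=1  p_k/q_k = 757/44
k=5  a_k=4  p_k/q_k = 3699/215
(x₁, y₁) = (3699, 215);  3699² − 296·215² = 1 ✓
k=2:  x_2 = 3699·3699+296·215·215 = 27365201,  y_2 = 3699·215+215·3699 = 1590570
k=3:  x_3 = 3699·27365201+296·215·1590570 = 202447753299,  y_3 = 3699·1590570+215·27365201 = 11767036645
k=4:  x_4 = 3699·202447753299+296·215·11767036645 = 1497708451540801,  y_4 = 3699·11767036645+215·202447753299 = 87052535509140
k=5:  x_5 = 3699·1497708451540801+296·215·87052535509140 = 11080046922051092499,  y_5 = 3699·87052535509140+215·1497708451540801 = 644014645929581075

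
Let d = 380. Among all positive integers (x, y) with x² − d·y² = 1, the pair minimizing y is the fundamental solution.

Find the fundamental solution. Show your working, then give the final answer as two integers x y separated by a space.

[19; 2,38] for √380; ℓ=2 ⇒ convergent index 1
i=0: a=19 ⇒ p=19, q=1
i=1: a=2 ⇒ p=39, q=2
→ (39, 2).  Check: 39²=1521, 380·2²=1520, difference 1.

39 2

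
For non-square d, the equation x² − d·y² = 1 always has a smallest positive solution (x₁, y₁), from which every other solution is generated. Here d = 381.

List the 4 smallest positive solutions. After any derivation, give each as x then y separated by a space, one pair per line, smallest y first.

√381 = [19; 1,1,12,1,1,38, …], period ℓ=6 (even) → k=5
a_0=19:  p_0=19·1+0=19,  q_0=19·0+1=1
a_1=1:  p_1=1·19+1=20,  q_1=1·1+0=1
a_2=1:  p_2=1·20+19=39,  q_2=1·1+1=2
…
a_4=1:  p_4=1·488+39=527,  q_4=1·25+2=27
a_5=1:  p_5=1·527+488=1015,  q_5=1·27+25=52
→ (1015, 52).  Check: 1015²=1030225, 381·52²=1030224, difference 1.
(x_2, y_2) = (1015·1015 + 381·52·52, 1015·52 + 52·1015) = (2060449, 105560)
(x_3, y_3) = (1015·2060449 + 381·52·105560, 1015·105560 + 52·2060449) = (4182710455, 214286748)
(x_4, y_4) = (1015·4182710455 + 381·52·214286748, 1015·214286748 + 52·4182710455) = (8490900163201, 435001992880)

1015 52
2060449 105560
4182710455 214286748
8490900163201 435001992880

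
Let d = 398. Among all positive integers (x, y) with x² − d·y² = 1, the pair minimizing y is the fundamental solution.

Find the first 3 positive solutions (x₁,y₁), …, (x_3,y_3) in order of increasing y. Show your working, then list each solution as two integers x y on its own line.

√398 → a₀=19, period (1,18,1,38); ℓ=4 even so k=3
k=0  a_k=19  p_k/q_k = 19/1
…
k=2  a_k=18  p_k/q_k = 379/19
k=3  a_k=1  p_k/q_k = 399/20
fundamental: x₁=399, y₁=20  (since 159201 − 398·400 = 1)
n=2: (399,20)∘(399,20) = (399·399+398·20·20, 399·20+20·399) = (318401,15960)
n=3: (318401,15960)∘(399,20) = (399·318401+398·20·15960, 399·15960+20·318401) = (254083599,12736060)

399 20
318401 15960
254083599 12736060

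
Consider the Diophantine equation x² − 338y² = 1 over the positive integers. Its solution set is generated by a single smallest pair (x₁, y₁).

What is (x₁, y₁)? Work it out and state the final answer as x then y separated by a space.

114243 6214

[18; 2,1,1,2,36] for √338; ℓ=5 ⇒ convergent index 9
k=0  a_k=18  p_k/q_k = 18/1
k=1  a_k=2  p_k/q_k = 37/2
k=2  a_k=1  p_k/q_k = 55/3
k=3  a_k=1  p_k/q_k = 92/5
…
k=6  a_k=2  p_k/q_k = 17631/959
k=7  a_k=1  p_k/q_k = 26327/1432
k=8  a_k=1  p_k/q_k = 43958/2391
k=9  a_k=2  p_k/q_k = 114243/6214
fundamental: x₁=114243, y₁=6214  (since 13051463049 − 338·38613796 = 1)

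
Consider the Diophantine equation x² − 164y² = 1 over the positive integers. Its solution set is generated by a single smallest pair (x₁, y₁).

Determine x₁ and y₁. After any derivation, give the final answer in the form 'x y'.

2049 160

√164 → a₀=12, period (1,4,6,4,1,24); ℓ=6 even so k=5
step 0: (12, 1)  from 12·(1,0) + (0,1)
…
step 3: (397, 31)  from 6·(64,5) + (13,1)
step 4: (1652, 129)  from 4·(397,31) + (64,5)
step 5: (2049, 160)  from 1·(1652,129) + (397,31)
fundamental: x₁=2049, y₁=160  (since 4198401 − 164·25600 = 1)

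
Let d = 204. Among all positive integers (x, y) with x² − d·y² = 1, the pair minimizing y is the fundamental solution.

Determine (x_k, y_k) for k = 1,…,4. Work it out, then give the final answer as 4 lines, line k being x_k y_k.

√204 → a₀=14, period (3,1,1,6,1,1,3,28); ℓ=8 even so k=7
step 0: (14, 1)  from 14·(1,0) + (0,1)
step 1: (43, 3)  from 3·(14,1) + (1,0)
…
step 3: (100, 7)  from 1·(57,4) + (43,3)
step 4: (657, 46)  from 6·(100,7) + (57,4)
step 5: (757, 53)  from 1·(657,46) + (100,7)
step 6: (1414, 99)  from 1·(757,53) + (657,46)
step 7: (4999, 350)  from 3·(1414,99) + (757,53)
fundamental: x₁=4999, y₁=350  (since 24990001 − 204·122500 = 1)
n=2: (4999,350)∘(4999,350) = (4999·4999+204·350·350, 4999·350+350·4999) = (49980001,3499300)
n=3: (49980001,3499300)∘(4999,350) = (4999·49980001+204·350·3499300, 4999·3499300+350·49980001) = (499700044999,34986001050)
n=4: (499700044999,34986001050)∘(4999,350) = (4999·499700044999+204·350·34986001050, 4999·34986001050+350·499700044999) = (4996000999920001,349790034998600)

4999 350
49980001 3499300
499700044999 34986001050
4996000999920001 349790034998600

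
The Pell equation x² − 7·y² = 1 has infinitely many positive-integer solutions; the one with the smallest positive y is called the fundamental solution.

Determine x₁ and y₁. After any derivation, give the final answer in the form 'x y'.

[2; 1,1,1,4] for √7; ℓ=4 ⇒ convergent index 3
i=0: a=2 ⇒ p=2, q=1
…
i=2: a=1 ⇒ p=5, q=2
i=3: a=1 ⇒ p=8, q=3
(x₁, y₁) = (8, 3);  8² − 7·3² = 1 ✓

8 3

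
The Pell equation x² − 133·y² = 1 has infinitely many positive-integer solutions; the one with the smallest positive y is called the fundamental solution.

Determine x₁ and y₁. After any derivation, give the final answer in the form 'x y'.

√133 = [11; 1,1,7,5,1,…,1,1,22, …], period ℓ=16 (even) → k=15
i=0: a=11 ⇒ p=11, q=1
…
i=4: a=5 ⇒ p=888, q=77
i=5: a=1 ⇒ p=1061, q=92
…
i=7: a=1 ⇒ p=3010, q=261
…
i=9: a=1 ⇒ p=10979, q=952
…
i=11: a=1 ⇒ p=29927, q=2595
…
i=14: a=1 ⇒ p=1378591, q=119539
i=15: a=1 ⇒ p=2588599, q=224460
(x₁, y₁) = (2588599, 224460);  2588599² − 133·224460² = 1 ✓

2588599 224460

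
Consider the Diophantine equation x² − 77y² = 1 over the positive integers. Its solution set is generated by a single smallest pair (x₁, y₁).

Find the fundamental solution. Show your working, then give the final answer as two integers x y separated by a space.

√77 → a₀=8, period (1,3,2,3,1,16); ℓ=6 even so k=5
i=0: a=8 ⇒ p=8, q=1
i=1: a=1 ⇒ p=9, q=1
i=2: a=3 ⇒ p=35, q=4
…
i=4: a=3 ⇒ p=272, q=31
i=5: a=1 ⇒ p=351, q=40
(x₁, y₁) = (351, 40);  351² − 77·40² = 1 ✓

351 40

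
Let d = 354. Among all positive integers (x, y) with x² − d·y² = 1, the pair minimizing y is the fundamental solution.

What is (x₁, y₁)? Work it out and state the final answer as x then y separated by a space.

258065 13716

[18; 1,4,2,2,18,2,2,4,1,36] for √354; ℓ=10 ⇒ convergent index 9
a_0=18:  p_0=18·1+0=18,  q_0=18·0+1=1
…
a_2=4:  p_2=4·19+18=94,  q_2=4·1+1=5
…
a_8=4:  p_8=4·47771+19210=210294,  q_8=4·2539+1021=11177
a_9=1:  p_9=1·210294+47771=258065,  q_9=1·11177+2539=13716
(x₁, y₁) = (258065, 13716);  258065² − 354·13716² = 1 ✓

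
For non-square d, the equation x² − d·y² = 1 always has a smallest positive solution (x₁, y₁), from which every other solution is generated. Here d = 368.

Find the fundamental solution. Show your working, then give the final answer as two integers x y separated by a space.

d=368: √d = [19; 5,2,5,38] (ℓ=4, even), read p_3/q_3
step 0: (19, 1)  from 19·(1,0) + (0,1)
step 1: (96, 5)  from 5·(19,1) + (1,0)
step 2: (211, 11)  from 2·(96,5) + (19,1)
step 3: (1151, 60)  from 5·(211,11) + (96,5)
fundamental: x₁=1151, y₁=60  (since 1324801 − 368·3600 = 1)

1151 60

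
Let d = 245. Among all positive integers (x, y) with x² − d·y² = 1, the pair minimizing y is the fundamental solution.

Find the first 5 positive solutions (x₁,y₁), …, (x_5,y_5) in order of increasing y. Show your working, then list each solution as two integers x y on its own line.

d=245: √d = [15; 1,1,1,7,6,7,1,1,1,30] (ℓ=10, even), read p_9/q_9
i=0: a=15 ⇒ p=15, q=1
…
i=3: a=1 ⇒ p=47, q=3
i=4: a=7 ⇒ p=360, q=23
…
i=8: a=1 ⇒ p=33825, q=2161
i=9: a=1 ⇒ p=51841, q=3312
→ (51841, 3312).  Check: 51841²=2687489281, 245·3312²=2687489280, difference 1.
k=2:  x_2 = 51841·51841+245·3312·3312 = 5374978561,  y_2 = 51841·3312+3312·51841 = 343394784
k=3:  x_3 = 51841·5374978561+245·3312·343394784 = 557288527109761,  y_3 = 51841·343394784+3312·5374978561 = 35603857991376
k=4:  x_4 = 51841·557288527109761+245·3312·35603857991376 = 57780789062419261441,  y_4 = 51841·35603857991376+3312·557288527109761 = 3691479203918451648
k=5:  x_5 = 51841·57780789062419261441+245·3312·3691479203918451648 = 5990827771012465337616001,  y_5 = 51841·3691479203918451648+3312·57780789062419261441 = 382739946785069045776560

51841 3312
5374978561 343394784
557288527109761 35603857991376
57780789062419261441 3691479203918451648
5990827771012465337616001 382739946785069045776560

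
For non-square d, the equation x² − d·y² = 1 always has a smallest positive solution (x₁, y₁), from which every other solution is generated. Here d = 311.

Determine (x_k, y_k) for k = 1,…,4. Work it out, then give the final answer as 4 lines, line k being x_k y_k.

[17; 1,1,1,2,1,…,1,1,34] for √311; ℓ=16 ⇒ convergent index 15
k=0  a_k=17  p_k/q_k = 17/1
…
k=2  a_k=1  p_k/q_k = 35/2
…
k=11  a_k=1  p_k/q_k = 1594239/90401
…
k=14  a_k=1  p_k/q_k = 10724507/608131
k=15  a_k=1  p_k/q_k = 16883880/957397
(x₁, y₁) = (16883880, 957397);  16883880² − 311·957397² = 1 ✓
k=2:  x_2 = 16883880·16883880+311·957397·957397 = 570130807708799,  y_2 = 16883880·957397+957397·16883880 = 32329152120720
k=3:  x_3 = 16883880·570130807708799+311·957397·32329152120720 = 19252040283316857636360,  y_3 = 16883880·32329152120720+957397·570130807708799 = 1091683049815963029803
k=4:  x_4 = 16883880·19252040283316857636360+311·957397·1091683049815963029803 = 650098275797375082487964044801,  y_4 = 16883880·1091683049815963029803+957397·19252040283316857636360 = 36863691222253451430108430560

16883880 957397
570130807708799 32329152120720
19252040283316857636360 1091683049815963029803
650098275797375082487964044801 36863691222253451430108430560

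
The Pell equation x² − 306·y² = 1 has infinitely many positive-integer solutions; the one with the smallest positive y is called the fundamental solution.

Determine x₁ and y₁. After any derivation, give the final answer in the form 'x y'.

√306 → a₀=17, period (2,34); ℓ=2 even so k=1
i=0: a=17 ⇒ p=17, q=1
i=1: a=2 ⇒ p=35, q=2
→ (35, 2).  Check: 35²=1225, 306·2²=1224, difference 1.

35 2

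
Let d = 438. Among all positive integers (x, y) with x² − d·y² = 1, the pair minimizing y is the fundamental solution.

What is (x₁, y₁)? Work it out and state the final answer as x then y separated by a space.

d=438: √d = [20; 1,12,1,40] (ℓ=4, even), read p_3/q_3
i=0: a=20 ⇒ p=20, q=1
…
i=2: a=12 ⇒ p=272, q=13
i=3: a=1 ⇒ p=293, q=14
fundamental: x₁=293, y₁=14  (since 85849 − 438·196 = 1)

293 14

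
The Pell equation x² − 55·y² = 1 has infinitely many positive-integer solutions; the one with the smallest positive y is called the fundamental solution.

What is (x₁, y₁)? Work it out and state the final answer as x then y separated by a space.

89 12

d=55: √d = [7; 2,2,2,14] (ℓ=4, even), read p_3/q_3
a_0=7:  p_0=7·1+0=7,  q_0=7·0+1=1
a_1=2:  p_1=2·7+1=15,  q_1=2·1+0=2
a_2=2:  p_2=2·15+7=37,  q_2=2·2+1=5
a_3=2:  p_3=2·37+15=89,  q_3=2·5+2=12
fundamental: x₁=89, y₁=12  (since 7921 − 55·144 = 1)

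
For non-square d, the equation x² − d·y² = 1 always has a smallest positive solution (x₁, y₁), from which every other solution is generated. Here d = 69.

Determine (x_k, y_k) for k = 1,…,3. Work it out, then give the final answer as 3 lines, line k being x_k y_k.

√69 → a₀=8, period (3,3,1,4,1,3,3,16); ℓ=8 even so k=7
k=0  a_k=8  p_k/q_k = 8/1
k=1  a_k=3  p_k/q_k = 25/3
k=2  a_k=3  p_k/q_k = 83/10
k=3  a_k=1  p_k/q_k = 108/13
…
k=6  a_k=3  p_k/q_k = 2384/287
k=7  a_k=3  p_k/q_k = 7775/936
→ (7775, 936).  Check: 7775²=60450625, 69·936²=60450624, difference 1.
n=2: (7775,936)∘(7775,936) = (7775·7775+69·936·936, 7775·936+936·7775) = (120901249,14554800)
n=3: (120901249,14554800)∘(7775,936) = (7775·120901249+69·936·14554800, 7775·14554800+936·120901249) = (1880014414175,226327139064)

7775 936
120901249 14554800
1880014414175 226327139064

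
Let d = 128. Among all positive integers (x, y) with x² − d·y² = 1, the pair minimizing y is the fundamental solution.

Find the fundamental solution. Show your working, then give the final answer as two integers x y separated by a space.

d=128: √d = [11; 3,5,3,22] (ℓ=4, even), read p_3/q_3
k=0  a_k=11  p_k/q_k = 11/1
k=1  a_k=3  p_k/q_k = 34/3
k=2  a_k=5  p_k/q_k = 181/16
k=3  a_k=3  p_k/q_k = 577/51
(x₁, y₁) = (577, 51);  577² − 128·51² = 1 ✓

577 51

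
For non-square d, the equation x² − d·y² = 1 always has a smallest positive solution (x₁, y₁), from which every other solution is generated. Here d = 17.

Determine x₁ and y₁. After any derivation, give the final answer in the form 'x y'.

[4; 8] for √17; ℓ=1 ⇒ convergent index 1
step 0: (4, 1)  from 4·(1,0) + (0,1)
step 1: (33, 8)  from 8·(4,1) + (1,0)
→ (33, 8).  Check: 33²=1089, 17·8²=1088, difference 1.

33 8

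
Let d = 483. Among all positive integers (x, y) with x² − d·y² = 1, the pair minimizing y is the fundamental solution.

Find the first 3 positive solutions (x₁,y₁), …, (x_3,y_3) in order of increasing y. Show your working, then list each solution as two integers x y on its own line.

d=483: √d = [21; 1,42] (ℓ=2, even), read p_1/q_1
a_0=21:  p_0=21·1+0=21,  q_0=21·0+1=1
a_1=1:  p_1=1·21+1=22,  q_1=1·1+0=1
→ (22, 1).  Check: 22²=484, 483·1²=483, difference 1.
(x_2, y_2) = (22·22 + 483·1·1, 22·1 + 1·22) = (967, 44)
(x_3, y_3) = (22·967 + 483·1·44, 22·44 + 1·967) = (42526, 1935)

22 1
967 44
42526 1935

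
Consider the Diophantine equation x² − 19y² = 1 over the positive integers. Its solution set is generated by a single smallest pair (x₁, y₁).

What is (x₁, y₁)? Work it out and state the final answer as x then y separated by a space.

[4; 2,1,3,1,2,8] for √19; ℓ=6 ⇒ convergent index 5
a_0=4:  p_0=4·1+0=4,  q_0=4·0+1=1
a_1=2:  p_1=2·4+1=9,  q_1=2·1+0=2
a_2=1:  p_2=1·9+4=13,  q_2=1·2+1=3
…
a_4=1:  p_4=1·48+13=61,  q_4=1·11+3=14
a_5=2:  p_5=2·61+48=170,  q_5=2·14+11=39
fundamental: x₁=170, y₁=39  (since 28900 − 19·1521 = 1)

170 39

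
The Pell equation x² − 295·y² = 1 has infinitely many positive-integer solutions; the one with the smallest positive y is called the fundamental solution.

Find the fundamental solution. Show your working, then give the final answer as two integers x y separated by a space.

2024999 117900

[17; 5,1,2,3,2,6,2,3,2,1,5,34] for √295; ℓ=12 ⇒ convergent index 11
i=0: a=17 ⇒ p=17, q=1
…
i=2: a=1 ⇒ p=103, q=6
…
i=5: a=2 ⇒ p=2250, q=131
i=6: a=6 ⇒ p=14479, q=843
i=7: a=2 ⇒ p=31208, q=1817
…
i=9: a=2 ⇒ p=247414, q=14405
i=10: a=1 ⇒ p=355517, q=20699
i=11: a=5 ⇒ p=2024999, q=117900
fundamental: x₁=2024999, y₁=117900  (since 4100620950001 − 295·13900410000 = 1)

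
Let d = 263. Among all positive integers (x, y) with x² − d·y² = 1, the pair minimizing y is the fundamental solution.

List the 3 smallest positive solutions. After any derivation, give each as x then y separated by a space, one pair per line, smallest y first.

√263 = [16; 4,1,1,1,1,15,1,1,1,1,4,32, …], period ℓ=12 (even) → k=11
k=0  a_k=16  p_k/q_k = 16/1
k=1  a_k=4  p_k/q_k = 65/4
k=2  a_k=1  p_k/q_k = 81/5
k=3  a_k=1  p_k/q_k = 146/9
k=4  a_k=1  p_k/q_k = 227/14
…
k=6  a_k=15  p_k/q_k = 5822/359
k=7  a_k=1  p_k/q_k = 6195/382
k=8  a_k=1  p_k/q_k = 12017/741
k=9  a_k=1  p_k/q_k = 18212/1123
k=10  a_k=1  p_k/q_k = 30229/1864
k=11  a_k=4  p_k/q_k = 139128/8579
(x₁, y₁) = (139128, 8579);  139128² − 263·8579² = 1 ✓
(x_2, y_2) = (139128·139128 + 263·8579·8579, 139128·8579 + 8579·139128) = (38713200767, 2387158224)
(x_3, y_3) = (139128·38713200767 + 263·8579·2387158224, 139128·2387158224 + 8579·38713200767) = (10772180392483224, 664241098768765)

139128 8579
38713200767 2387158224
10772180392483224 664241098768765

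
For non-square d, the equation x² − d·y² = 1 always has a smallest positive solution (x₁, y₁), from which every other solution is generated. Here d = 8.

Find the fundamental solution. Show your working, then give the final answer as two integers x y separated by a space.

3 1

√8 = [2; 1,4, …], period ℓ=2 (even) → k=1
step 0: (2, 1)  from 2·(1,0) + (0,1)
step 1: (3, 1)  from 1·(2,1) + (1,0)
fundamental: x₁=3, y₁=1  (since 9 − 8·1 = 1)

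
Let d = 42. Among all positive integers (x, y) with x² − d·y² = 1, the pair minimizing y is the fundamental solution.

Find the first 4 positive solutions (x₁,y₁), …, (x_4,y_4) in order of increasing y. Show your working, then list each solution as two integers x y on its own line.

d=42: √d = [6; 2,12] (ℓ=2, even), read p_1/q_1
a_0=6:  p_0=6·1+0=6,  q_0=6·0+1=1
a_1=2:  p_1=2·6+1=13,  q_1=2·1+0=2
(x₁, y₁) = (13, 2);  13² − 42·2² = 1 ✓
(13+2√42)^2 = 337 + 52√42
(13+2√42)^3 = 8749 + 1350√42
(13+2√42)^4 = 227137 + 35048√42

13 2
337 52
8749 1350
227137 35048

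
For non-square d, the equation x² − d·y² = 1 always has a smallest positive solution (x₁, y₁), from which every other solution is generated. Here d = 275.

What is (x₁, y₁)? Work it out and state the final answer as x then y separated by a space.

199 12

√275 → a₀=16, period (1,1,2,1,1,32); ℓ=6 even so k=5
a_0=16:  p_0=16·1+0=16,  q_0=16·0+1=1
a_1=1:  p_1=1·16+1=17,  q_1=1·1+0=1
…
a_3=2:  p_3=2·33+17=83,  q_3=2·2+1=5
a_4=1:  p_4=1·83+33=116,  q_4=1·5+2=7
a_5=1:  p_5=1·116+83=199,  q_5=1·7+5=12
(x₁, y₁) = (199, 12);  199² − 275·12² = 1 ✓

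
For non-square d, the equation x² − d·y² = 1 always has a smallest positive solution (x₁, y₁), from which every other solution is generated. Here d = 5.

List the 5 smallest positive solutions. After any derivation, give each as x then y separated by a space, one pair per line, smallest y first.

√5 = [2; 4, …], period ℓ=1 (odd) → k=1
k=0  a_k=2  p_k/q_k = 2/1
k=1  a_k=4  p_k/q_k = 9/4
→ (9, 4).  Check: 9²=81, 5·4²=80, difference 1.
k=2:  x_2 = 9·9+5·4·4 = 161,  y_2 = 9·4+4·9 = 72
k=3:  x_3 = 9·161+5·4·72 = 2889,  y_3 = 9·72+4·161 = 1292
k=4:  x_4 = 9·2889+5·4·1292 = 51841,  y_4 = 9·1292+4·2889 = 23184
k=5:  x_5 = 9·51841+5·4·23184 = 930249,  y_5 = 9·23184+4·51841 = 416020

9 4
161 72
2889 1292
51841 23184
930249 416020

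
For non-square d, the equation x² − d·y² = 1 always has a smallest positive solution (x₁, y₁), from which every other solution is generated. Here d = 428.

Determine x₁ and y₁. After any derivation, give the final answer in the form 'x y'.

√428 = [20; 1,2,4,1,5,10,5,1,4,2,1,40, …], period ℓ=12 (even) → k=11
i=0: a=20 ⇒ p=20, q=1
…
i=7: a=5 ⇒ p=99779, q=4823
…
i=10: a=2 ⇒ p=1273708, q=61567
i=11: a=1 ⇒ p=1850887, q=89466
fundamental: x₁=1850887, y₁=89466  (since 3425782686769 − 428·8004165156 = 1)

1850887 89466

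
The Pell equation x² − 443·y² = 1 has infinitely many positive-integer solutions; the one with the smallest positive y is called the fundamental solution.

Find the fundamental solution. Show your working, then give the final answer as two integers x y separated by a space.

d=443: √d = [21; 21,42] (ℓ=2, even), read p_1/q_1
step 0: (21, 1)  from 21·(1,0) + (0,1)
step 1: (442, 21)  from 21·(21,1) + (1,0)
(x₁, y₁) = (442, 21);  442² − 443·21² = 1 ✓

442 21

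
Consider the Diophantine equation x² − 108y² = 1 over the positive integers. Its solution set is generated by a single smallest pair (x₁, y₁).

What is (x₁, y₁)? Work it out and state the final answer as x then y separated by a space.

d=108: √d = [10; 2,1,1,4,1,1,2,20] (ℓ=8, even), read p_7/q_7
k=0  a_k=10  p_k/q_k = 10/1
k=1  a_k=2  p_k/q_k = 21/2
…
k=5  a_k=1  p_k/q_k = 291/28
k=6  a_k=1  p_k/q_k = 530/51
k=7  a_k=2  p_k/q_k = 1351/130
(x₁, y₁) = (1351, 130);  1351² − 108·130² = 1 ✓

1351 130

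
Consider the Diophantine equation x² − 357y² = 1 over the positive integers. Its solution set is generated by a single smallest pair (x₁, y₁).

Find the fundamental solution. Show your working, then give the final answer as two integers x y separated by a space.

3401 180

√357 = [18; 1,8,2,8,1,36, …], period ℓ=6 (even) → k=5
a_0=18:  p_0=18·1+0=18,  q_0=18·0+1=1
…
a_3=2:  p_3=2·170+19=359,  q_3=2·9+1=19
a_4=8:  p_4=8·359+170=3042,  q_4=8·19+9=161
a_5=1:  p_5=1·3042+359=3401,  q_5=1·161+19=180
(x₁, y₁) = (3401, 180);  3401² − 357·180² = 1 ✓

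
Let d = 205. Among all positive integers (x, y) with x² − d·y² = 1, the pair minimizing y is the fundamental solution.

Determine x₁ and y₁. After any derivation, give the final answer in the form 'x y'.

√205 → a₀=14, period (3,6,1,4,1,6,3,28); ℓ=8 even so k=7
i=0: a=14 ⇒ p=14, q=1
i=1: a=3 ⇒ p=43, q=3
i=2: a=6 ⇒ p=272, q=19
…
i=4: a=4 ⇒ p=1532, q=107
…
i=6: a=6 ⇒ p=12614, q=881
i=7: a=3 ⇒ p=39689, q=2772
→ (39689, 2772).  Check: 39689²=1575216721, 205·2772²=1575216720, difference 1.

39689 2772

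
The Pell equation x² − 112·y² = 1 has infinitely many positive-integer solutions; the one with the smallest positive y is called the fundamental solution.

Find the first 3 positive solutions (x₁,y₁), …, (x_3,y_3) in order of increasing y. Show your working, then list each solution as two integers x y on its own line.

[10; 1,1,2,1,1,20] for √112; ℓ=6 ⇒ convergent index 5
k=0  a_k=10  p_k/q_k = 10/1
k=1  a_k=1  p_k/q_k = 11/1
k=2  a_k=1  p_k/q_k = 21/2
k=3  a_k=2  p_k/q_k = 53/5
k=4  a_k=1  p_k/q_k = 74/7
k=5  a_k=1  p_k/q_k = 127/12
(x₁, y₁) = (127, 12);  127² − 112·12² = 1 ✓
(x_2, y_2) = (127·127 + 112·12·12, 127·12 + 12·127) = (32257, 3048)
(x_3, y_3) = (127·32257 + 112·12·3048, 127·3048 + 12·32257) = (8193151, 774180)

127 12
32257 3048
8193151 774180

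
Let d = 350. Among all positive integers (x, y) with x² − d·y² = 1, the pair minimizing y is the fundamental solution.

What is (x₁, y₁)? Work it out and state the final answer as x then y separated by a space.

449 24

d=350: √d = [18; 1,2,2,2,1,36] (ℓ=6, even), read p_5/q_5
k=0  a_k=18  p_k/q_k = 18/1
…
k=2  a_k=2  p_k/q_k = 56/3
…
k=4  a_k=2  p_k/q_k = 318/17
k=5  a_k=1  p_k/q_k = 449/24
→ (449, 24).  Check: 449²=201601, 350·24²=201600, difference 1.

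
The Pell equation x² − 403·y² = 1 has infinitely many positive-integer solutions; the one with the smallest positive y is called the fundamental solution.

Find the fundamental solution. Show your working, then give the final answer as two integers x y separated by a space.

√403 → a₀=20, period (13,2,1,3,1,3,1,2,13,40); ℓ=10 even so k=9
i=0: a=20 ⇒ p=20, q=1
i=1: a=13 ⇒ p=261, q=13
i=2: a=2 ⇒ p=542, q=27
i=3: a=1 ⇒ p=803, q=40
i=4: a=3 ⇒ p=2951, q=147
i=5: a=1 ⇒ p=3754, q=187
i=6: a=3 ⇒ p=14213, q=708
i=7: a=1 ⇒ p=17967, q=895
i=8: a=2 ⇒ p=50147, q=2498
i=9: a=13 ⇒ p=669878, q=33369
(x₁, y₁) = (669878, 33369);  669878² − 403·33369² = 1 ✓

669878 33369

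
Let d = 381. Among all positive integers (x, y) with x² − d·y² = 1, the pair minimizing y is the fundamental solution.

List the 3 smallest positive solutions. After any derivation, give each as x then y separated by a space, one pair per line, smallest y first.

√381 → a₀=19, period (1,1,12,1,1,38); ℓ=6 even so k=5
k=0  a_k=19  p_k/q_k = 19/1
k=1  a_k=1  p_k/q_k = 20/1
k=2  a_k=1  p_k/q_k = 39/2
…
k=4  a_k=1  p_k/q_k = 527/27
k=5  a_k=1  p_k/q_k = 1015/52
(x₁, y₁) = (1015, 52);  1015² − 381·52² = 1 ✓
(x_2, y_2) = (1015·1015 + 381·52·52, 1015·52 + 52·1015) = (2060449, 105560)
(x_3, y_3) = (1015·2060449 + 381·52·105560, 1015·105560 + 52·2060449) = (4182710455, 214286748)

1015 52
2060449 105560
4182710455 214286748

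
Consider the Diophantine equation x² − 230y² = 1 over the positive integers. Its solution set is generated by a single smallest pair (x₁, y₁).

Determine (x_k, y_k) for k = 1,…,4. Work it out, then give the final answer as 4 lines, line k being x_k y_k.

91 6
16561 1092
3014011 198738
548533441 36169224

√230 = [15; 6,30, …], period ℓ=2 (even) → k=1
step 0: (15, 1)  from 15·(1,0) + (0,1)
step 1: (91, 6)  from 6·(15,1) + (1,0)
→ (91, 6).  Check: 91²=8281, 230·6²=8280, difference 1.
n=2: (91,6)∘(91,6) = (91·91+230·6·6, 91·6+6·91) = (16561,1092)
n=3: (16561,1092)∘(91,6) = (91·16561+230·6·1092, 91·1092+6·16561) = (3014011,198738)
n=4: (3014011,198738)∘(91,6) = (91·3014011+230·6·198738, 91·198738+6·3014011) = (548533441,36169224)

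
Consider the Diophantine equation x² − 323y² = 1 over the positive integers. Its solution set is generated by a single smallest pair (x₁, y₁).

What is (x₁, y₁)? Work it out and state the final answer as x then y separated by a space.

d=323: √d = [17; 1,34] (ℓ=2, even), read p_1/q_1
a_0=17:  p_0=17·1+0=17,  q_0=17·0+1=1
a_1=1:  p_1=1·17+1=18,  q_1=1·1+0=1
→ (18, 1).  Check: 18²=324, 323·1²=323, difference 1.

18 1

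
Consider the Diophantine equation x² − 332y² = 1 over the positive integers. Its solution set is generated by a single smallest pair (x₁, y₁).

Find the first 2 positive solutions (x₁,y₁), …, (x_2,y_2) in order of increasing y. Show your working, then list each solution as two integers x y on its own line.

d=332: √d = [18; 4,1,1,8,1,1,4,36] (ℓ=8, even), read p_7/q_7
a_0=18:  p_0=18·1+0=18,  q_0=18·0+1=1
a_1=4:  p_1=4·18+1=73,  q_1=4·1+0=4
a_2=1:  p_2=1·73+18=91,  q_2=1·4+1=5
a_3=1:  p_3=1·91+73=164,  q_3=1·5+4=9
a_4=8:  p_4=8·164+91=1403,  q_4=8·9+5=77
a_5=1:  p_5=1·1403+164=1567,  q_5=1·77+9=86
a_6=1:  p_6=1·1567+1403=2970,  q_6=1·86+77=163
a_7=4:  p_7=4·2970+1567=13447,  q_7=4·163+86=738
fundamental: x₁=13447, y₁=738  (since 180821809 − 332·544644 = 1)
(13447+738√332)^2 = 361643617 + 19847772√332

13447 738
361643617 19847772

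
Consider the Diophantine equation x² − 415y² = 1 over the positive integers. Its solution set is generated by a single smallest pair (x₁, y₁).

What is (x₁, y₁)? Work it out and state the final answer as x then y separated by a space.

d=415: √d = [20; 2,1,2,4,6,…,1,2,40] (ℓ=16, even), read p_15/q_15
k=0  a_k=20  p_k/q_k = 20/1
…
k=4  a_k=4  p_k/q_k = 713/35
…
k=7  a_k=1  p_k/q_k = 9595/471
…
k=9  a_k=1  p_k/q_k = 43534/2137
…
k=13  a_k=2  p_k/q_k = 4730294/232201
k=14  a_k=1  p_k/q_k = 6841255/335824
k=15  a_k=2  p_k/q_k = 18412804/903849
fundamental: x₁=18412804, y₁=903849  (since 339031351142416 − 415·816943014801 = 1)

18412804 903849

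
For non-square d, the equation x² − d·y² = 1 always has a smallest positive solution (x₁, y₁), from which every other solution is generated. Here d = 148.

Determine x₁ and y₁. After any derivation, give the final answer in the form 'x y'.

73 6

√148 = [12; 6,24, …], period ℓ=2 (even) → k=1
a_0=12:  p_0=12·1+0=12,  q_0=12·0+1=1
a_1=6:  p_1=6·12+1=73,  q_1=6·1+0=6
→ (73, 6).  Check: 73²=5329, 148·6²=5328, difference 1.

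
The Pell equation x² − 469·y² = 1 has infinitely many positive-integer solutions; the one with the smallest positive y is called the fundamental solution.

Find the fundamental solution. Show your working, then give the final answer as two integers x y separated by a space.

√469 → a₀=21, period (1,1,1,10,6,10,1,1,1,42); ℓ=10 even so k=9
i=0: a=21 ⇒ p=21, q=1
…
i=2: a=1 ⇒ p=43, q=2
i=3: a=1 ⇒ p=65, q=3
i=4: a=10 ⇒ p=693, q=32
…
i=8: a=1 ⇒ p=90069, q=4159
i=9: a=1 ⇒ p=137215, q=6336
(x₁, y₁) = (137215, 6336);  137215² − 469·6336² = 1 ✓

137215 6336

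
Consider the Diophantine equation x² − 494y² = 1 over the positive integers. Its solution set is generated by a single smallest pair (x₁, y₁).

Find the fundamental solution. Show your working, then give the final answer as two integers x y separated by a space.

d=494: √d = [22; 4,2,2,1,2,1,2,2,4,44] (ℓ=10, even), read p_9/q_9
k=0  a_k=22  p_k/q_k = 22/1
k=1  a_k=4  p_k/q_k = 89/4
k=2  a_k=2  p_k/q_k = 200/9
…
k=4  a_k=1  p_k/q_k = 689/31
k=5  a_k=2  p_k/q_k = 1867/84
k=6  a_k=1  p_k/q_k = 2556/115
…
k=8  a_k=2  p_k/q_k = 16514/743
k=9  a_k=4  p_k/q_k = 73035/3286
(x₁, y₁) = (73035, 3286);  73035² − 494·3286² = 1 ✓

73035 3286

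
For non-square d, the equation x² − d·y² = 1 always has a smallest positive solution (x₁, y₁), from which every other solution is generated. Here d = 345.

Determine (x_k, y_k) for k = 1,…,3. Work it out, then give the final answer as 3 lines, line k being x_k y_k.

√345 → a₀=18, period (1,1,2,1,6,1,2,1,1,36); ℓ=10 even so k=9
a_0=18:  p_0=18·1+0=18,  q_0=18·0+1=1
a_1=1:  p_1=1·18+1=19,  q_1=1·1+0=1
a_2=1:  p_2=1·19+18=37,  q_2=1·1+1=2
a_3=2:  p_3=2·37+19=93,  q_3=2·2+1=5
…
a_5=6:  p_5=6·130+93=873,  q_5=6·7+5=47
a_6=1:  p_6=1·873+130=1003,  q_6=1·47+7=54
a_7=2:  p_7=2·1003+873=2879,  q_7=2·54+47=155
a_8=1:  p_8=1·2879+1003=3882,  q_8=1·155+54=209
a_9=1:  p_9=1·3882+2879=6761,  q_9=1·209+155=364
fundamental: x₁=6761, y₁=364  (since 45711121 − 345·132496 = 1)
(6761+364√345)^2 = 91422241 + 4922008√345
(6761+364√345)^3 = 1236211536041 + 66555391812√345

6761 364
91422241 4922008
1236211536041 66555391812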